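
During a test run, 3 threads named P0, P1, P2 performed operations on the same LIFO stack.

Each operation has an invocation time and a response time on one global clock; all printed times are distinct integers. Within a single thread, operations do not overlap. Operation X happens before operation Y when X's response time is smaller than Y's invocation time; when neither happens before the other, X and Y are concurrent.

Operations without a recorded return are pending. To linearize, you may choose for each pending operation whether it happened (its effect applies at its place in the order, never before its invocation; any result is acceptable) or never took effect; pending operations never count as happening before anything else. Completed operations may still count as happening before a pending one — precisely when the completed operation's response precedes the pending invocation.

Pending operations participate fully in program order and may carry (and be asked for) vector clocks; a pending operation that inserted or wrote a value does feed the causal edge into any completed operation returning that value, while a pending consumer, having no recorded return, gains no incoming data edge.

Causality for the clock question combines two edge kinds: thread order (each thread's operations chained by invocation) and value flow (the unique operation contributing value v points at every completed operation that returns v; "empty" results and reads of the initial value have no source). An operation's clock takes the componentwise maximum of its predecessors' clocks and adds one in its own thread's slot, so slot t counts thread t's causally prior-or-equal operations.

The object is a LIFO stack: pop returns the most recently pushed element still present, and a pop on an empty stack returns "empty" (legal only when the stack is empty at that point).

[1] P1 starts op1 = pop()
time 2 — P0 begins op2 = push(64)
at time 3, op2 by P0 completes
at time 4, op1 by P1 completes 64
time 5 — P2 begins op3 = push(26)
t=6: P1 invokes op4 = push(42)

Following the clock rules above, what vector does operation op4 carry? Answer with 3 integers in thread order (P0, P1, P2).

(1, 2, 0)

no predecessors for op3 (invoked 5): P2 increments from zero → (0, 0, 1)
no predecessors for op2 (invoked 2): P0 increments from zero → (1, 0, 0)
VC(op1, invoked at 1): max of VC(op2)=(1, 0, 0), then +1 on thread P1 → (1, 1, 0)
VC(op4, invoked at 6): max of VC(op1)=(1, 1, 0), then +1 on thread P1 → (1, 2, 0)
target: VC(op4) = (1, 2, 0)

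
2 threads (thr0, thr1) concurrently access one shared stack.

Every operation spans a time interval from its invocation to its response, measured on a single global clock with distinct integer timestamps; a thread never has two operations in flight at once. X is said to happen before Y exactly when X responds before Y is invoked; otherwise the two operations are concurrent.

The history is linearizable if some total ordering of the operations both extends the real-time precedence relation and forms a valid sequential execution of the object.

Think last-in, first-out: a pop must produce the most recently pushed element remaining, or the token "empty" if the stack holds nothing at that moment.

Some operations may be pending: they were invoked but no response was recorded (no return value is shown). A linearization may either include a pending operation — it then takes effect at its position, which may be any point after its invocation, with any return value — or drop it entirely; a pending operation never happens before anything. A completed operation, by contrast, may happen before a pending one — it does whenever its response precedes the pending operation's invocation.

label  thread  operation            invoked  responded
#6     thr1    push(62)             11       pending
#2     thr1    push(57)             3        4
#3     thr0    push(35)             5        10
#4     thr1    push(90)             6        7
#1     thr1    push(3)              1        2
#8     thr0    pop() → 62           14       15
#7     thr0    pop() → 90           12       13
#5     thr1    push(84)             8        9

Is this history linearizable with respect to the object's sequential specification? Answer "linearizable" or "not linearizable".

the violation lands at event 13, #7's response at time 13: events 1..12 linearize, events 1..13 do not
all 3 real-time-respecting orders fail — 6 completed stack operations, no legal replay
no completion choice of the 1 pending operation (#6) rescues it — every subset was tried
e.g. #1, #2, #3, #4, #5, #7 (pending dropped): illegal at step 6, since #7 pop() → 90 cannot apply there
e.g. #1, #2, #4, #3, #5, #7 (pending dropped): illegal at step 6, since #7 pop() → 90 cannot apply there

not linearizable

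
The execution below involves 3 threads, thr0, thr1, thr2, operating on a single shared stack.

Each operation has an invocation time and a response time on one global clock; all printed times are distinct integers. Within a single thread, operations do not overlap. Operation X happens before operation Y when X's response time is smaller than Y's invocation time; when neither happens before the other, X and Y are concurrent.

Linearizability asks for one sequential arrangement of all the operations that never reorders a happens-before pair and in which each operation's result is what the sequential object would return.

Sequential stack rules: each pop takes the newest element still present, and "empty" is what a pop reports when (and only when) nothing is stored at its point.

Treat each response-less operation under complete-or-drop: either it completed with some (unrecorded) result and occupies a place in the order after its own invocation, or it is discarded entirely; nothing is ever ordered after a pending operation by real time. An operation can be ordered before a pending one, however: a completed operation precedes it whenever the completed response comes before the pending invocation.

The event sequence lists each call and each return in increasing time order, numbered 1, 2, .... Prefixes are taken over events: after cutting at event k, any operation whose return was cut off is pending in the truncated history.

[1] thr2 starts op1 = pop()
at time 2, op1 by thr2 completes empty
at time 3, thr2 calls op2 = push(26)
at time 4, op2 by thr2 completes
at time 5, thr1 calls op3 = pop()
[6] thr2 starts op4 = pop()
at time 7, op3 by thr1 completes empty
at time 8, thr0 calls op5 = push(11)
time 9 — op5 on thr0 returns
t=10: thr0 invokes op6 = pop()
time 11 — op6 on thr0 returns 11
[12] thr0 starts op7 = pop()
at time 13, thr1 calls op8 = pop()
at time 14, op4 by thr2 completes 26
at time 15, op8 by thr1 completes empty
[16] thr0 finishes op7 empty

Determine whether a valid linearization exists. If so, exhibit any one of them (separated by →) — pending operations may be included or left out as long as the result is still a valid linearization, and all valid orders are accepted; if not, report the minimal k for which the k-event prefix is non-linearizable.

linearizable — witness: op1 → op2 → op4 → op3 → op5 → op6 → op7 → op8

after step 1 (op1 pop() → empty): stack <>
after step 2 (op2 push(26)): stack <26>
after step 3 (op4 pop() → 26): stack <>
after step 4 (op3 pop() → empty): stack <>
after step 5 (op5 push(11)): stack <11>
after step 6 (op6 pop() → 11): stack <>
after step 7 (op7 pop() → empty): stack <>
after step 8 (op8 pop() → empty): stack <>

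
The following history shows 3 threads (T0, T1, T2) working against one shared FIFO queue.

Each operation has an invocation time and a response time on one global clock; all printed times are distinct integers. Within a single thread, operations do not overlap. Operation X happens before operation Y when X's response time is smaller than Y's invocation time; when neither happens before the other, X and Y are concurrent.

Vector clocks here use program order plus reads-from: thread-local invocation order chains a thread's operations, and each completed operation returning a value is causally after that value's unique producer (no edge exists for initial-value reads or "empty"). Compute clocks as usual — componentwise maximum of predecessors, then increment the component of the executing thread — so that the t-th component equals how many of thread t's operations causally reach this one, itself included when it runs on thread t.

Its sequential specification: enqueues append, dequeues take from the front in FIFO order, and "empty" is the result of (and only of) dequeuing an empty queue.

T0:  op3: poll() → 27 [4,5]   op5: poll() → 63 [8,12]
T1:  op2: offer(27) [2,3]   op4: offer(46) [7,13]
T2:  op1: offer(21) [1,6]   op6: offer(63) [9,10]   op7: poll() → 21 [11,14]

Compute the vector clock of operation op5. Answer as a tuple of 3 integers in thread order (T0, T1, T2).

no predecessors for op1 (invoked 1): T2 increments from zero → (0, 0, 1)
no predecessors for op2 (invoked 2): T1 increments from zero → (0, 1, 0)
invoked at 9, op6 merges VC(op1)=(0, 0, 1) and bumps T2's slot → (0, 0, 2)
invoked at 7, op4 merges VC(op2)=(0, 1, 0) and bumps T1's slot → (0, 2, 0)
invoked at 4, op3 merges VC(op2)=(0, 1, 0) and bumps T0's slot → (1, 1, 0)
invoked at 11, op7 merges VC(op1)=(0, 0, 1), VC(op6)=(0, 0, 2) and bumps T2's slot → (0, 0, 3)
invoked at 8, op5 merges VC(op3)=(1, 1, 0), VC(op6)=(0, 0, 2) and bumps T0's slot → (2, 1, 2)
target: VC(op5) = (2, 1, 2)

(2, 1, 2)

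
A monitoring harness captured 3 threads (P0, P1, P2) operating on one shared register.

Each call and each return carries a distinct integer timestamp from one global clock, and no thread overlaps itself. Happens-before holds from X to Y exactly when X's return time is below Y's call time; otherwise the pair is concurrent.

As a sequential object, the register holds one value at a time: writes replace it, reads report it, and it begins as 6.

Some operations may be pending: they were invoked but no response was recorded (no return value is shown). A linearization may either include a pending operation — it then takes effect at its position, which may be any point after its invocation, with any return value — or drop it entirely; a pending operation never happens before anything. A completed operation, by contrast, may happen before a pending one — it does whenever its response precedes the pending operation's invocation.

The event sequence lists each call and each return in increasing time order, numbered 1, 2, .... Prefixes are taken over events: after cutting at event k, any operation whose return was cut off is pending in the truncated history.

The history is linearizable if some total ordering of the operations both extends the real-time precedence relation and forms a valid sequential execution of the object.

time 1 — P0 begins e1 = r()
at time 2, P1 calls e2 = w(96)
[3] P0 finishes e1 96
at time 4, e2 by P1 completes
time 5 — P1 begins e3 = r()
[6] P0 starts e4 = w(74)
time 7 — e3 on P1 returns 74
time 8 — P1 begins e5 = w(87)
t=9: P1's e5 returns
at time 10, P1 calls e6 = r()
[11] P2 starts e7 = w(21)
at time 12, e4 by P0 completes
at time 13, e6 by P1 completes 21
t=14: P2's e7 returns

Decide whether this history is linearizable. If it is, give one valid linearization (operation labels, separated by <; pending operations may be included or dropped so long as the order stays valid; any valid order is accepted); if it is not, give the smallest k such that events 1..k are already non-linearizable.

1. e2 w(96), leaving value 96
2. e1 r() → 96, leaving value 96
3. e4 w(74), leaving value 74
4. e3 r() → 74, leaving value 74
5. e5 w(87), leaving value 87
6. e7 w(21), leaving value 21
7. e6 r() → 21, leaving value 21

linearizable — witness: e2 < e1 < e4 < e3 < e5 < e7 < e6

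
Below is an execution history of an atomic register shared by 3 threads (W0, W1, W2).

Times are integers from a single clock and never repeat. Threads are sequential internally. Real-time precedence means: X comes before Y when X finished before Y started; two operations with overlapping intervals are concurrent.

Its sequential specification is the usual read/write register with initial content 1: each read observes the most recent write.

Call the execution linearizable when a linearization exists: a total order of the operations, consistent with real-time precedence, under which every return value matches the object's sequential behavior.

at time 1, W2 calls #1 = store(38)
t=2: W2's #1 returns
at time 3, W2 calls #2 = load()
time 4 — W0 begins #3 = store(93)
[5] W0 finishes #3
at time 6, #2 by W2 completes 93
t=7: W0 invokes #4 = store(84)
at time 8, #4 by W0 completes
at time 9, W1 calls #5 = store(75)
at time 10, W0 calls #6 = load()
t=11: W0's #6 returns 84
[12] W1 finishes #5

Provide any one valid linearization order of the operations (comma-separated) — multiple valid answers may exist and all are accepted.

1. #1 store(38), leaving value 38
2. #3 store(93), leaving value 93
3. #2 load() → 93, leaving value 93
4. #4 store(84), leaving value 84
5. #6 load() → 84, leaving value 84
6. #5 store(75), leaving value 75

#1, #3, #2, #4, #6, #5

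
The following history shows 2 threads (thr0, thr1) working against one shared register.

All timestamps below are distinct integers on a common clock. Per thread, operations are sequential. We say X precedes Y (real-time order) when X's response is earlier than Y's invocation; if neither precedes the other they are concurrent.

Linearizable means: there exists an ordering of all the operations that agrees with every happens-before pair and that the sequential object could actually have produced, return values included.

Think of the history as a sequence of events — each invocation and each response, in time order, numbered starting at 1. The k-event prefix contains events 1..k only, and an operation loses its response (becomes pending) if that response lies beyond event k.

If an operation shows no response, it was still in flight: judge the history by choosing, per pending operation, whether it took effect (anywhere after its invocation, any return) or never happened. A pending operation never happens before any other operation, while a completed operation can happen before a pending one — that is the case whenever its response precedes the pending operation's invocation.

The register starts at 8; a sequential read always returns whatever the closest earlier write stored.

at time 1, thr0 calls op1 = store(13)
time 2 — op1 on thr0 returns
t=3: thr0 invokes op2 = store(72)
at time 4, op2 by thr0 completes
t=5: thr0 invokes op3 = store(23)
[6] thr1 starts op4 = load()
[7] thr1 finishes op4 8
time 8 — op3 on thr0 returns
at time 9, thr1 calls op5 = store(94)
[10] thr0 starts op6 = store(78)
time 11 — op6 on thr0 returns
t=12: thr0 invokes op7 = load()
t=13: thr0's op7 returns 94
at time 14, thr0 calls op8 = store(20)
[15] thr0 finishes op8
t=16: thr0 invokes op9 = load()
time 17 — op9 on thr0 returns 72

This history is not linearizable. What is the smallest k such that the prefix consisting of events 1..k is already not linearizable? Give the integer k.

events 1..6 are still linearizable — one witness is op1, op2:
1. op1 store(13), leaving value 13
2. op2 store(72), leaving value 72
adding event 7 (op4 responds at 7) leaves no legal real-time order
every completion of the 1 pending operation (op3) was checked; none linearizes
one such order, op1, op2, op4 (pending dropped), breaks at step 3 where op4 load() → 8 is illegal

7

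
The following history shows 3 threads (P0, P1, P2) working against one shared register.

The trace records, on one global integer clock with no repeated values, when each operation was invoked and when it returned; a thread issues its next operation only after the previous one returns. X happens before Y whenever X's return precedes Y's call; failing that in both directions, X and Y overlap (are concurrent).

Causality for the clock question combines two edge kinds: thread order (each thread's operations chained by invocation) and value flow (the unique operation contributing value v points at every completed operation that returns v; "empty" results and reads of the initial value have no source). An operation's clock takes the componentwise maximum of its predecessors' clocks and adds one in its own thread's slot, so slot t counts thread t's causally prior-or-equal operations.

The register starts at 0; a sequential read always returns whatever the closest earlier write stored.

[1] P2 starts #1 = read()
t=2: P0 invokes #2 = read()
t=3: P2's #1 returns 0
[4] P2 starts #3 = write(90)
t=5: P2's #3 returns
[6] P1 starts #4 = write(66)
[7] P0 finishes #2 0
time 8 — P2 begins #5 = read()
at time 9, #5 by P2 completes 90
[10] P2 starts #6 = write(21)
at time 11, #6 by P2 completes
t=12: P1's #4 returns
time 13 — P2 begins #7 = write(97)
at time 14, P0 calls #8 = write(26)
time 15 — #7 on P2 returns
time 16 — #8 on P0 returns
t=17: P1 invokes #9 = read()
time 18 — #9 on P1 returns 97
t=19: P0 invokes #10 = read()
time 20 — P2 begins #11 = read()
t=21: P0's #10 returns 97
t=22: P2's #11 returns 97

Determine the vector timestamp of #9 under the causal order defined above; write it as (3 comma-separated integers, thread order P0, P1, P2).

(0, 2, 5)

no predecessors for #1 (invoked 1): P2 increments from zero → (0, 0, 1)
no predecessors for #4 (invoked 6): P1 increments from zero → (0, 1, 0)
no predecessors for #2 (invoked 2): P0 increments from zero → (1, 0, 0)
#3 (invocation 4): componentwise max over VC(#1)=(0, 0, 1), +1 at P2, giving (0, 0, 2)
#8 (invocation 14): componentwise max over VC(#2)=(1, 0, 0), +1 at P0, giving (2, 0, 0)
#5 (invocation 8): componentwise max over VC(#3)=(0, 0, 2), +1 at P2, giving (0, 0, 3)
#6 (invocation 10): componentwise max over VC(#5)=(0, 0, 3), +1 at P2, giving (0, 0, 4)
#7 (invocation 13): componentwise max over VC(#6)=(0, 0, 4), +1 at P2, giving (0, 0, 5)
#11 (invocation 20): componentwise max over VC(#7)=(0, 0, 5), +1 at P2, giving (0, 0, 6)
#9 (invocation 17): componentwise max over VC(#4)=(0, 1, 0), VC(#7)=(0, 0, 5), +1 at P1, giving (0, 2, 5)
#10 (invocation 19): componentwise max over VC(#7)=(0, 0, 5), VC(#8)=(2, 0, 0), +1 at P0, giving (3, 0, 5)
target: VC(#9) = (0, 2, 5)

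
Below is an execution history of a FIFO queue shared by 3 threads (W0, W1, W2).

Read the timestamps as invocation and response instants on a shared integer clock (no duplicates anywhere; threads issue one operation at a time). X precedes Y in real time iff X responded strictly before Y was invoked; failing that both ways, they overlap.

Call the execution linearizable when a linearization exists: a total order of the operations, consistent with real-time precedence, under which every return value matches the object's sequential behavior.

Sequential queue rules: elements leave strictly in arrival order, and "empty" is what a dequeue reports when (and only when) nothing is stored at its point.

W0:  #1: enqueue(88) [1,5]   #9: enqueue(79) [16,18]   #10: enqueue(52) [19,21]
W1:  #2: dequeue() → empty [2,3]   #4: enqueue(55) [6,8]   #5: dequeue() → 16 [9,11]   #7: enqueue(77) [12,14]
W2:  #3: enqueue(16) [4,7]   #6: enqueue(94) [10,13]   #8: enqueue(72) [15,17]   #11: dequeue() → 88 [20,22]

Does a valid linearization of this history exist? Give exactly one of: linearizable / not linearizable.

linearizable

one valid linearization: #2, #3, #1, #4, #5, #6, #7, #8, #9, #10, #11
after step 1 (#2 dequeue() → empty): queue <>
after step 2 (#3 enqueue(16)): queue <16>
after step 3 (#1 enqueue(88)): queue <16,88>
after step 4 (#4 enqueue(55)): queue <16,88,55>
after step 5 (#5 dequeue() → 16): queue <88,55>
after step 6 (#6 enqueue(94)): queue <88,55,94>
after step 7 (#7 enqueue(77)): queue <88,55,94,77>
after step 8 (#8 enqueue(72)): queue <88,55,94,77,72>
after step 9 (#9 enqueue(79)): queue <88,55,94,77,72,79>
after step 10 (#10 enqueue(52)): queue <88,55,94,77,72,79,52>
after step 11 (#11 dequeue() → 88): queue <55,94,77,72,79,52>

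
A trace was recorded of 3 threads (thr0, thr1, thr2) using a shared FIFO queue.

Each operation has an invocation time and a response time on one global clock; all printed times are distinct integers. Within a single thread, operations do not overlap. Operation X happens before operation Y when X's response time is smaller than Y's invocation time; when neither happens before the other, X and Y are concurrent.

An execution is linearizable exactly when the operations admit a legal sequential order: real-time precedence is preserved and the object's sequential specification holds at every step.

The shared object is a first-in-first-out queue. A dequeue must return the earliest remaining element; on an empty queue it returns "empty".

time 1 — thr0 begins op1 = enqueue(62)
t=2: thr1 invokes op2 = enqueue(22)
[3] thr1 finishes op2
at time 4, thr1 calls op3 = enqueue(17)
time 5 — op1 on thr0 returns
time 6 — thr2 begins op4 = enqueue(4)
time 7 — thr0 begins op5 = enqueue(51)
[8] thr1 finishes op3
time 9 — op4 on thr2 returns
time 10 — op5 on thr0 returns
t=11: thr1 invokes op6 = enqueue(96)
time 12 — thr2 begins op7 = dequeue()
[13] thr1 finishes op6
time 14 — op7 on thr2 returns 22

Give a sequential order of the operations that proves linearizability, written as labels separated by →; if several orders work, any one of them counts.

op2 → op1 → op3 → op4 → op5 → op6 → op7

after step 1 (op2 enqueue(22)): queue <22>
after step 2 (op1 enqueue(62)): queue <22,62>
after step 3 (op3 enqueue(17)): queue <22,62,17>
after step 4 (op4 enqueue(4)): queue <22,62,17,4>
after step 5 (op5 enqueue(51)): queue <22,62,17,4,51>
after step 6 (op6 enqueue(96)): queue <22,62,17,4,51,96>
after step 7 (op7 dequeue() → 22): queue <62,17,4,51,96>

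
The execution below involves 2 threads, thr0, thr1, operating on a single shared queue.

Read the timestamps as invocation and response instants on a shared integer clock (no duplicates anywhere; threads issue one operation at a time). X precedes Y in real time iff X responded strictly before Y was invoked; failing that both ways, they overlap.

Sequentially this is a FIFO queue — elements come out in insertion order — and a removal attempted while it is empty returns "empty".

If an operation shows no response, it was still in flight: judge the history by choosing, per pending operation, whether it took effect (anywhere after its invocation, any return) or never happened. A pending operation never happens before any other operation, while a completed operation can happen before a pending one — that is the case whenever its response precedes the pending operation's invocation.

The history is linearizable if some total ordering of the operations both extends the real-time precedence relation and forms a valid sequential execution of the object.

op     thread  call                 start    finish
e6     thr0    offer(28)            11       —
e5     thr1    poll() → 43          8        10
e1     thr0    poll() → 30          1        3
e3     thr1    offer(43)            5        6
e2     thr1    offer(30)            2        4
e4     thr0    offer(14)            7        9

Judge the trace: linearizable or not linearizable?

linearizable

a witness: e2, e1, e3, e4, e5
after step 1 (e2 offer(30)): queue <30>
after step 2 (e1 poll() → 30): queue <>
after step 3 (e3 offer(43)): queue <43>
after step 4 (e4 offer(14)): queue <43,14>
after step 5 (e5 poll() → 43): queue <14>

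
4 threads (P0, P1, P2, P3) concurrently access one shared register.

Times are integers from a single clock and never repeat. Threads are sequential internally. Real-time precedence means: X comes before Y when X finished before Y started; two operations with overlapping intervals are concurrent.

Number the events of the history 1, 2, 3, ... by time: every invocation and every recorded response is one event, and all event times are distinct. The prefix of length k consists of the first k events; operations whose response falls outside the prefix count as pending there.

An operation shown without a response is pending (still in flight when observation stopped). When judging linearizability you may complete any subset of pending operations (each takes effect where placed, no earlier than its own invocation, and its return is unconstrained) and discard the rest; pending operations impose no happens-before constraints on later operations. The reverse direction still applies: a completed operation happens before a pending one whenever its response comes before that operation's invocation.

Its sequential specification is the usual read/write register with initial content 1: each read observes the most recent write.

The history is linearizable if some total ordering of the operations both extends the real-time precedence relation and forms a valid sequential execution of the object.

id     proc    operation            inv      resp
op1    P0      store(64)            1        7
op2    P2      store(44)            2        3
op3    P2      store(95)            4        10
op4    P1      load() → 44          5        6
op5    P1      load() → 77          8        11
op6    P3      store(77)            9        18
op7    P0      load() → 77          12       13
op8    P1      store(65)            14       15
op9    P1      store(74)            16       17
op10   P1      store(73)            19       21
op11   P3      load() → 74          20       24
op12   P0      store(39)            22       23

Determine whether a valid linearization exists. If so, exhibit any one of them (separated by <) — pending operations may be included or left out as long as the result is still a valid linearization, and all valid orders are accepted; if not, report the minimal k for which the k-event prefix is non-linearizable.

linearizable — witness: op1 < op2 < op4 < op3 < op6 < op5 < op7 < op8 < op9 < op11 < op10 < op12

after step 1 (op1 store(64)): value 64
after step 2 (op2 store(44)): value 44
after step 3 (op4 load() → 44): value 44
after step 4 (op3 store(95)): value 95
after step 5 (op6 store(77)): value 77
after step 6 (op5 load() → 77): value 77
after step 7 (op7 load() → 77): value 77
after step 8 (op8 store(65)): value 65
after step 9 (op9 store(74)): value 74
after step 10 (op11 load() → 74): value 74
after step 11 (op10 store(73)): value 73
after step 12 (op12 store(39)): value 39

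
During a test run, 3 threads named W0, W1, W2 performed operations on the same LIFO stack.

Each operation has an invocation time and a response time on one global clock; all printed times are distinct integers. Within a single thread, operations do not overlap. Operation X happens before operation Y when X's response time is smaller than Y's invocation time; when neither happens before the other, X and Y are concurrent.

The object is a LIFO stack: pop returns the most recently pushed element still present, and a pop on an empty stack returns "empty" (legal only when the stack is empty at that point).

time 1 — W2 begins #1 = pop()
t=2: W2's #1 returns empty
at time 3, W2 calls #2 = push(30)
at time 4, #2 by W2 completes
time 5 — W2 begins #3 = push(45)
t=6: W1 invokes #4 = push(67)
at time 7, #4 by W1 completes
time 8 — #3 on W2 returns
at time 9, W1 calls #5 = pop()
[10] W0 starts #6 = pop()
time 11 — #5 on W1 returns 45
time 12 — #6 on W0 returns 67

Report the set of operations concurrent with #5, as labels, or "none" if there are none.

#5 spans [9,11]; an op avoiding the whole window 9..11 is ordered, any other is concurrent
#1 [1,2]: before
#2 [3,4]: before
#3 [5,8]: before
#4 [6,7]: before
#6 [10,12]: concurrent

#6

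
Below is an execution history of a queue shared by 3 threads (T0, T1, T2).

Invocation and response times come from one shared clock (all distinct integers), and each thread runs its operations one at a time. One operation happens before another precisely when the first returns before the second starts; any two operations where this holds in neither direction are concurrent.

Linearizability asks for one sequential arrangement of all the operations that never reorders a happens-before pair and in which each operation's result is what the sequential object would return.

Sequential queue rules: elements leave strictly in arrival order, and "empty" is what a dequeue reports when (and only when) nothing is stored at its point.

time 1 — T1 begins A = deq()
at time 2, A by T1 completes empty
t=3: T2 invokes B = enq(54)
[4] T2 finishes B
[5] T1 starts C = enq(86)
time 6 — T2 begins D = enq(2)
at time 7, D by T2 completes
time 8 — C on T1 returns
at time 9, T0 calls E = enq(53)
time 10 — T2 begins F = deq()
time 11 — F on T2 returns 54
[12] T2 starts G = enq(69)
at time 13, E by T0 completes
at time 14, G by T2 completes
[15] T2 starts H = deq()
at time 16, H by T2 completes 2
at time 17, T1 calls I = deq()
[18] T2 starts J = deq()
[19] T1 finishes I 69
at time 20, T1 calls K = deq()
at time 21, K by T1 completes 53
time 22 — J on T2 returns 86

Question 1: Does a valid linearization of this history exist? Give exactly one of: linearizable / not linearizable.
linearizable

witness order: A, B, D, C, F, G, E, H, J, I, K
1. A deq() → empty, leaving queue <>
2. B enq(54), leaving queue <54>
3. D enq(2), leaving queue <54,2>
4. C enq(86), leaving queue <54,2,86>
5. F deq() → 54, leaving queue <2,86>
6. G enq(69), leaving queue <2,86,69>
7. E enq(53), leaving queue <2,86,69,53>
8. H deq() → 2, leaving queue <86,69,53>
9. J deq() → 86, leaving queue <69,53>
10. I deq() → 69, leaving queue <53>
11. K deq() → 53, leaving queue <>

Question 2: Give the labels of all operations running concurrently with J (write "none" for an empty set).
I, K

J runs from 18 to 22; window-overlapping ops are concurrent
A [1,2]: before
B [3,4]: before
C [5,8]: before
D [6,7]: before
E [9,13]: before
F [10,11]: before
G [12,14]: before
H [15,16]: before
I [17,19]: concurrent
K [20,21]: concurrent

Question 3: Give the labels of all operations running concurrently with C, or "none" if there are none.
D

concurrent with C ([5,8]): every op whose interval crosses 5..8
A [1,2]: before
B [3,4]: before
D [6,7]: concurrent
E [9,13]: after
F [10,11]: after
G [12,14]: after
H [15,16]: after
I [17,19]: after
J [18,22]: after
K [20,21]: after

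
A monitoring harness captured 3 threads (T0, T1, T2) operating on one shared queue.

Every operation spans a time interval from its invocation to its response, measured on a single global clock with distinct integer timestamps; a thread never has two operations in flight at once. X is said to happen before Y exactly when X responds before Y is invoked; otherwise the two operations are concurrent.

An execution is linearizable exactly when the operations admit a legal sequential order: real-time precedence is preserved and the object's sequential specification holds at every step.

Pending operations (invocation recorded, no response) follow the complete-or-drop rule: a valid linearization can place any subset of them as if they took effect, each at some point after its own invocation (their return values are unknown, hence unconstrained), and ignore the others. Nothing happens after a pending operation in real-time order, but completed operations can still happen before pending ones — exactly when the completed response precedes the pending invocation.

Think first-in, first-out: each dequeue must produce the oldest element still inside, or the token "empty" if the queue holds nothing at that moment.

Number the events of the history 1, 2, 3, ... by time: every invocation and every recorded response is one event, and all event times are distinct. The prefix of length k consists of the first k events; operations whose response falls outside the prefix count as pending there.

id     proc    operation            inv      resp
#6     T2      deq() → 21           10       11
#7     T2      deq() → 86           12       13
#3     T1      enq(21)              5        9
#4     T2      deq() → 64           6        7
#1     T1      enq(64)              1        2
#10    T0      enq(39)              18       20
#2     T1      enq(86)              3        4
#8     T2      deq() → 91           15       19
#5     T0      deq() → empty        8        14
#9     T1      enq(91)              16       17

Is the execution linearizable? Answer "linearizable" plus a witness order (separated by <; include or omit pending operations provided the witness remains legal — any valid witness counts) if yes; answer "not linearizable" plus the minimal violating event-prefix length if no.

prefix check: 1..12 passes, 1..13 fails once #7's time-13 response joins
real-time-consistent orders of the 6 completed operations: 2 — all fail the queue replay
completion choices over the 1 pending operation (#5) were checked; none helps
for example #1, #2, #3, #4, #6, #7 (pending dropped) fails at step 5: #6 deq() → 21 is not legal there
for example #1, #2, #4, #3, #6, #7 (pending dropped) fails at step 5: #6 deq() → 21 is not legal there

not linearizable — minimal violating prefix: 13 events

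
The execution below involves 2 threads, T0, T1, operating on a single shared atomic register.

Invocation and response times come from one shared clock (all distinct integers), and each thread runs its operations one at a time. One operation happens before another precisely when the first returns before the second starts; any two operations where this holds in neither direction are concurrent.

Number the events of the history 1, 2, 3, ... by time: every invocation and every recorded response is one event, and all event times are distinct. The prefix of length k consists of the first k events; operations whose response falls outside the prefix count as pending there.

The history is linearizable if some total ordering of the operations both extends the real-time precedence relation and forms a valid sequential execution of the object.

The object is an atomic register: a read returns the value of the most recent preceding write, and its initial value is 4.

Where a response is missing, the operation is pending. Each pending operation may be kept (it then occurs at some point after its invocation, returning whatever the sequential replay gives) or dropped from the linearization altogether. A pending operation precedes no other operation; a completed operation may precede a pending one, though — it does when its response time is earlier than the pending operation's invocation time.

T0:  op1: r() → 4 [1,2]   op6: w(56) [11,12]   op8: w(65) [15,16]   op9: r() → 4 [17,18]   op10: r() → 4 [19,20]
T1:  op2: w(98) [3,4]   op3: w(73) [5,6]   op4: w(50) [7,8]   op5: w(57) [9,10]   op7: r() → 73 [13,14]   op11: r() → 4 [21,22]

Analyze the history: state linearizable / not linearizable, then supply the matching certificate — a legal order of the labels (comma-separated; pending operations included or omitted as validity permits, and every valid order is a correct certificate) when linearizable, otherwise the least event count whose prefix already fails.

not linearizable — minimal violating prefix: 14 events

prefix check: 1..13 passes, 1..14 fails once op7's time-14 response joins
exhaustive check: the 7 completed atomic register ops admit one real-time order; illegal
one such order, op1, op2, op3, op4, op5, op6, op7, breaks at step 7 where op7 r() → 73 is illegal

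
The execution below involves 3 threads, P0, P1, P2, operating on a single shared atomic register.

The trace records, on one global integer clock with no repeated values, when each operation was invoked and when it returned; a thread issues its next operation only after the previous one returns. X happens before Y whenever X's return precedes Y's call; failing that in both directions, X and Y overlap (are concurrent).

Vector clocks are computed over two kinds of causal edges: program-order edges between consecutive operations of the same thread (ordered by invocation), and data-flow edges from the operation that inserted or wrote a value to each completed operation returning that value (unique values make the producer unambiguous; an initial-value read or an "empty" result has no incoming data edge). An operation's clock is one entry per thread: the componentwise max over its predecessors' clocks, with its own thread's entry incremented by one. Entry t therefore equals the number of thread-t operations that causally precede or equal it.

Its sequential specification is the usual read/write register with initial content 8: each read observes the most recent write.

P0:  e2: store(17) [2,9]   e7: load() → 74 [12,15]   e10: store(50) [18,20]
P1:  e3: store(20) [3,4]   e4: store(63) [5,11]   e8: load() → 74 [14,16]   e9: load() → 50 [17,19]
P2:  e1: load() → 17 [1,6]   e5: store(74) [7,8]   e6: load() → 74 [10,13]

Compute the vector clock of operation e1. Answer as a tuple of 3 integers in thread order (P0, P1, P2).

(1, 0, 1)

root op e3, invoked 3: fresh clock plus P1's own tick → (0, 1, 0)
root op e2, invoked 2: fresh clock plus P0's own tick → (1, 0, 0)
e4 (invocation 5): componentwise max over VC(e3)=(0, 1, 0), +1 at P1, giving (0, 2, 0)
e1 (invocation 1): componentwise max over VC(e2)=(1, 0, 0), +1 at P2, giving (1, 0, 1)
e5 (invocation 7): componentwise max over VC(e1)=(1, 0, 1), +1 at P2, giving (1, 0, 2)
e6 (invocation 10): componentwise max over VC(e5)=(1, 0, 2), +1 at P2, giving (1, 0, 3)
e7 (invocation 12): componentwise max over VC(e2)=(1, 0, 0), VC(e5)=(1, 0, 2), +1 at P0, giving (2, 0, 2)
e10 (invocation 18): componentwise max over VC(e7)=(2, 0, 2), +1 at P0, giving (3, 0, 2)
e8 (invocation 14): componentwise max over VC(e4)=(0, 2, 0), VC(e5)=(1, 0, 2), +1 at P1, giving (1, 3, 2)
e9 (invocation 17): componentwise max over VC(e8)=(1, 3, 2), VC(e10)=(3, 0, 2), +1 at P1, giving (3, 4, 2)
target: VC(e1) = (1, 0, 1)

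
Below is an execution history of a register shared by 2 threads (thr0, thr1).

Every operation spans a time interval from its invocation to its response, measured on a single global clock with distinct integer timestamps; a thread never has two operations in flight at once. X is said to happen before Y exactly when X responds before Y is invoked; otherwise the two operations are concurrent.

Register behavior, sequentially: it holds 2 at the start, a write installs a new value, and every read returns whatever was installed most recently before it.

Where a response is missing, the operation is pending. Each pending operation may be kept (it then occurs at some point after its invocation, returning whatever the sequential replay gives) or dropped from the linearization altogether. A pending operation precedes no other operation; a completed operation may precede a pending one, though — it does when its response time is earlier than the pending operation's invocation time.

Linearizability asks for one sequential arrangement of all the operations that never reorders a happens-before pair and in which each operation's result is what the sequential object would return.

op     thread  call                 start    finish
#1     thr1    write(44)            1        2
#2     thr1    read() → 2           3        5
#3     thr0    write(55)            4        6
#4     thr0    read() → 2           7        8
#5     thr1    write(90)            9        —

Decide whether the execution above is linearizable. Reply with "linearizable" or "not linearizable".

events 1..4 are fine; event 5 — the response of #2 at time 5 — makes the prefix non-linearizable
exactly one order of the 2 completed ops respects real time; the register replay fails
every completion of the 1 pending operation (#3) was checked; none linearizes
one such order, #1, #2 (pending dropped), breaks at step 2 where #2 read() → 2 is illegal

not linearizable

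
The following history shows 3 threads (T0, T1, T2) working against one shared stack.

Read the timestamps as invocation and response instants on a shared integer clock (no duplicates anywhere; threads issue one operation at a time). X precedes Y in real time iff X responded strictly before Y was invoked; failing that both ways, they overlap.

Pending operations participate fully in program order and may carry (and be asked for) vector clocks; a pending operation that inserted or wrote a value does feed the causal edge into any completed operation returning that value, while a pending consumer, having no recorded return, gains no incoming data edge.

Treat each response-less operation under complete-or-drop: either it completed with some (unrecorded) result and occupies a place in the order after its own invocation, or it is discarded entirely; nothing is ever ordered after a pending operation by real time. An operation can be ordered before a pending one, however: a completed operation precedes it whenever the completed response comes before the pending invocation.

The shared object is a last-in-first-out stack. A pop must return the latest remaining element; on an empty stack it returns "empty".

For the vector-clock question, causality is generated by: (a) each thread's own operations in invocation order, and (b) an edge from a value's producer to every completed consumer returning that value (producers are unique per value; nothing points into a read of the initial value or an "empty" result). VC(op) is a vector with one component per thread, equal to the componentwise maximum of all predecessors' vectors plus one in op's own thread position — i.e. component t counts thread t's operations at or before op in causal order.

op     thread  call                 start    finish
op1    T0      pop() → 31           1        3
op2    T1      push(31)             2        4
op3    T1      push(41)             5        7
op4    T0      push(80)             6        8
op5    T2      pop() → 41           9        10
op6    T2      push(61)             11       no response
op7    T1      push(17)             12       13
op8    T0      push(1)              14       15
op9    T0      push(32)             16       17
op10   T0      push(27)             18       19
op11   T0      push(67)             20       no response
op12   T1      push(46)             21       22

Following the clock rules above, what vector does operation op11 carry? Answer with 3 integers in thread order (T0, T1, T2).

root op op2, invoked 2: fresh clock plus T1's own tick → (0, 1, 0)
op3, invoked 5, takes VC(op2)=(0, 1, 0) under max, adds 1 for T1 → (0, 2, 0)
op1, invoked 1, takes VC(op2)=(0, 1, 0) under max, adds 1 for T0 → (1, 1, 0)
op5, invoked 9, takes VC(op3)=(0, 2, 0) under max, adds 1 for T2 → (0, 2, 1)
op7, invoked 12, takes VC(op3)=(0, 2, 0) under max, adds 1 for T1 → (0, 3, 0)
op4, invoked 6, takes VC(op1)=(1, 1, 0) under max, adds 1 for T0 → (2, 1, 0)
op6, invoked 11, takes VC(op5)=(0, 2, 1) under max, adds 1 for T2 → (0, 2, 2)
op12, invoked 21, takes VC(op7)=(0, 3, 0) under max, adds 1 for T1 → (0, 4, 0)
op8, invoked 14, takes VC(op4)=(2, 1, 0) under max, adds 1 for T0 → (3, 1, 0)
op9, invoked 16, takes VC(op8)=(3, 1, 0) under max, adds 1 for T0 → (4, 1, 0)
op10, invoked 18, takes VC(op9)=(4, 1, 0) under max, adds 1 for T0 → (5, 1, 0)
op11, invoked 20, takes VC(op10)=(5, 1, 0) under max, adds 1 for T0 → (6, 1, 0)
target: VC(op11) = (6, 1, 0)

(6, 1, 0)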